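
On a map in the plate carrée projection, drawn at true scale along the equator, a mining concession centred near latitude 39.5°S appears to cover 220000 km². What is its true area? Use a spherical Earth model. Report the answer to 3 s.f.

For the equirectangular projection with φ₀ = 0 (plate carrée), h = 1 along meridians and k = sec φ along parallels.
Areal scale = h·k = 1 × sec φ; at 39.5°, h = 1.000, k = 1.296, so h·k = 1.296.
True area = apparent / (areal scale) = 220000 / 1.296 ≈ 170000 km².

170000 km²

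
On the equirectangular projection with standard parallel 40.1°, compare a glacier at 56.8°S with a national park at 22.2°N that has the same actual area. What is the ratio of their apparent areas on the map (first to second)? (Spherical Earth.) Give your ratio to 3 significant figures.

The equidistant cylindrical projection with φ₀ = 40.1° has h = 1 (meridians true) and k = cos φ₀ / cos φ along parallels.
Areal scale at 56.8°: h·k = 1.000 × 1.397 = 1.397.
Areal scale at 22.2°: h·k = 1.000 × 0.8262 = 0.8262.
Ratio = 1.397/0.8262 ≈ 1.69.

1.69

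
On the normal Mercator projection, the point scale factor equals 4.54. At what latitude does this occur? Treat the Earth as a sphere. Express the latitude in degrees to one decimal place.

77.3°

Mercator scale is k = sec φ = 1/cos φ.
1/cos φ = 4.54  ⇒  cos φ = 0.2203  ⇒  φ = arccos(0.2203) ≈ 77.3°.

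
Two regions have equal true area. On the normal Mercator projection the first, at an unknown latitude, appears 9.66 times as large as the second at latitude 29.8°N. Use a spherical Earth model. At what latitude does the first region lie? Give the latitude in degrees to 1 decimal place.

73.8°

For equal true areas on Mercator, apparent areas scale as sec²φ, so the ratio is cos²φ₂ / cos²φ₁.
cos²φ₂ / cos²φ₁ = 9.66  ⇒  cos φ₁ = cos 29.8° / √9.66 = 0.8678/3.108 = 0.2792.
φ₁ = arccos(0.2792) ≈ 73.8°.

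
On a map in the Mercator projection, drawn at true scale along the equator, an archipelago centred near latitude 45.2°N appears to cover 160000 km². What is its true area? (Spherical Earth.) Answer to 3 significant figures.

79400 km²

The Mercator projection is conformal; its linear scale factor is the same in every direction and equals sec φ = 1/cos φ.
Areal scale = k² = sec²φ = 1/cos²(45.2°) = 1/0.7046² = 2.014.
True area = apparent / (areal scale) = 160000 / 2.014 ≈ 79400 km².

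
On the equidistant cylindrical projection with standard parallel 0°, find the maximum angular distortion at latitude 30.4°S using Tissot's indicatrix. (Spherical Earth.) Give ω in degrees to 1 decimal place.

8.5°

In the plate carrée (x = Rλ, y = Rφ), meridians are true-scale (h = 1) and parallels are stretched by k = sec φ.
At 30.4°: h = 1.000, k = 1.159; principal scales a = 1.159, b = 1.000.
sin(ω/2) = (a − b)/(a + b) = 0.1594/2.159 = 0.07382, so ω = 2 arcsin(0.07382) ≈ 8.5°.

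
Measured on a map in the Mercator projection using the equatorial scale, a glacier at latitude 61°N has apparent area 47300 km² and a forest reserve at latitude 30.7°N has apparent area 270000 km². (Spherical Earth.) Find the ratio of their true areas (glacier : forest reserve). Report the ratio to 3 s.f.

0.0557

Mercator's areal exaggeration is sec²φ; hence true area = (apparent area) · cos²φ.
True area of glacier: 47300 × cos²(61°) = 47300 × 0.2350 = 11120 km².
True area of forest reserve: 270000 × cos²(30.7°) = 270000 × 0.7393 = 199600 km².
Ratio = 11120 / 199600 ≈ 0.0557.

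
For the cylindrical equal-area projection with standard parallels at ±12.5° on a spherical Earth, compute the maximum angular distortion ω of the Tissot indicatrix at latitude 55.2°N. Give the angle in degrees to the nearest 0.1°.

A cylindrical equal-area projection with standard parallel φ₀ has meridian scale h = cos φ / cos φ₀ and parallel scale k = cos φ₀ / cos φ (so areas are preserved, h·k = 1).
At 55.2°: h = 0.5846, k = 1.711; principal scales a = 1.711, b = 0.5846.
sin(ω/2) = (a − b)/(a + b) = 1.126/2.295 = 0.4906, so ω = 2 arcsin(0.4906) ≈ 58.8°.

58.8°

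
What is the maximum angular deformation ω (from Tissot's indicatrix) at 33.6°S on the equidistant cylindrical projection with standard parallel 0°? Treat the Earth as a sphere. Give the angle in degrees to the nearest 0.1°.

10.5°

For the equirectangular projection with φ₀ = 0 (plate carrée), h = 1 along meridians and k = sec φ along parallels.
At 33.6°: h = 1.000, k = 1.201; principal scales a = 1.201, b = 1.000.
sin(ω/2) = (a − b)/(a + b) = 0.2006/2.201 = 0.09115, so ω = 2 arcsin(0.09115) ≈ 10.5°.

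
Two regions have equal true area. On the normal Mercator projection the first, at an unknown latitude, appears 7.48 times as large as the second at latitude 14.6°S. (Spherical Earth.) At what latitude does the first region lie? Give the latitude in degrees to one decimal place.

Mercator areal scale is sec²φ, so apparent-area ratio = sec²φ₁ / sec²φ₂ = cos²φ₂ / cos²φ₁.
cos²φ₂ / cos²φ₁ = 7.48  ⇒  cos φ₁ = cos 14.6° / √7.48 = 0.9677/2.735 = 0.3538.
φ₁ = arccos(0.3538) ≈ 69.3°.

69.3°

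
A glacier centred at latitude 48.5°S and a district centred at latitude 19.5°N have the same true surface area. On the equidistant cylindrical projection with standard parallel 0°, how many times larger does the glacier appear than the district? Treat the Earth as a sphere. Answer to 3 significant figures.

For the equirectangular projection with φ₀ = 0 (plate carrée), h = 1 along meridians and k = sec φ along parallels.
Areal scale at 48.5°: h·k = 1.000 × 1.509 = 1.509.
Areal scale at 19.5°: h·k = 1.000 × 1.061 = 1.061.
Ratio = 1.509/1.061 ≈ 1.42.

1.42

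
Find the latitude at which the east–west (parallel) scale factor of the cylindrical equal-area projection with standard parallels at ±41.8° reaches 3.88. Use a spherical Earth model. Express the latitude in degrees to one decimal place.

78.9°

Cylindrical equal-area (φ₀ = 41.8°): h = cos φ / cos 41.8° along meridians, k = cos 41.8° / cos φ along parallels; h·k = 1.
k = cos φ₀ / cos φ = 3.88  ⇒  cos φ = cos 41.8° / 3.88 = 0.1921.
φ = arccos(0.1921) ≈ 78.9°.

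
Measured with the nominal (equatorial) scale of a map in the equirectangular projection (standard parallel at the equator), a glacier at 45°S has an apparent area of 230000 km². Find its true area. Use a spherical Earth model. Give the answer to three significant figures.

163000 km²

Plate carrée maps x = Rλ, y = Rφ. The meridian scale is h = 1 and the parallel scale is k = 1/cos φ = sec φ.
Areal scale = h·k = 1 × sec φ; at 45°, h = 1.000, k = 1.414, so h·k = 1.414.
True area = apparent / (areal scale) = 230000 / 1.414 ≈ 163000 km².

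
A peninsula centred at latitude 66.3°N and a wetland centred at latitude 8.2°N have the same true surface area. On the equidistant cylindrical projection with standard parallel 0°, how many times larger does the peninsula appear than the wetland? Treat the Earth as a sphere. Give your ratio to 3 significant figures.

2.46

For the equirectangular projection with φ₀ = 0 (plate carrée), h = 1 along meridians and k = sec φ along parallels.
Areal scale at 66.3°: h·k = 1.000 × 2.488 = 2.488.
Areal scale at 8.2°: h·k = 1.000 × 1.010 = 1.010.
Ratio = 2.488/1.010 ≈ 2.46.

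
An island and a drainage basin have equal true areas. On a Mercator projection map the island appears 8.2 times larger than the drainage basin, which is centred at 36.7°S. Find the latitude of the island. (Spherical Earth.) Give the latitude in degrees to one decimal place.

For equal true areas on Mercator, apparent areas scale as sec²φ, so the ratio is cos²φ₂ / cos²φ₁.
cos²φ₂ / cos²φ₁ = 8.2  ⇒  cos φ₁ = cos 36.7° / √8.2 = 0.8018/2.864 = 0.2800.
φ₁ = arccos(0.2800) ≈ 73.7°.

73.7°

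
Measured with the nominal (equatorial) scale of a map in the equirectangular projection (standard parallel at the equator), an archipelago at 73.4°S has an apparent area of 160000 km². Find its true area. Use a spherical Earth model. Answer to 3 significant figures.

45700 km²

In the plate carrée (x = Rλ, y = Rφ), meridians are true-scale (h = 1) and parallels are stretched by k = sec φ.
Areal scale = h·k = 1 × sec φ; at 73.4°, h = 1.000, k = 3.500, so h·k = 3.500.
True area = apparent / (areal scale) = 160000 / 3.500 ≈ 45700 km².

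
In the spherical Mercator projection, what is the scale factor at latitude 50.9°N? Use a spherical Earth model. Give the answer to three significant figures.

Mercator is conformal, so the point scale is isotropic: h = k = sec φ = 1/cos φ.
k = 1/cos 50.9° = 1/0.6307 = 1.586.

1.59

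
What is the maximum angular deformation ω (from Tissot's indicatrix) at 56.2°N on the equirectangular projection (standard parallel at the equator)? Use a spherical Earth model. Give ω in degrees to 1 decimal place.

33.1°

Plate carrée maps x = Rλ, y = Rφ. The meridian scale is h = 1 and the parallel scale is k = 1/cos φ = sec φ.
At 56.2°: h = 1.000, k = 1.798; principal scales a = 1.798, b = 1.000.
sin(ω/2) = (a − b)/(a + b) = 0.7976/2.798 = 0.2851, so ω = 2 arcsin(0.2851) ≈ 33.1°.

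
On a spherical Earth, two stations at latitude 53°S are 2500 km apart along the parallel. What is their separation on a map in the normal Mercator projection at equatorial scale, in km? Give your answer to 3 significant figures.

4150 km

The Mercator projection is conformal; its linear scale factor is the same in every direction and equals sec φ = 1/cos φ.
Along the parallel, k = sec 53° = 1/0.6018 = 1.662.
Map distance = 2500 × 1.662 ≈ 4150 km.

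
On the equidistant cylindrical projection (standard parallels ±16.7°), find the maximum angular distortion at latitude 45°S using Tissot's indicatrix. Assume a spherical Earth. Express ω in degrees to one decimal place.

The equidistant cylindrical projection with φ₀ = 16.7° has h = 1 (meridians true) and k = cos φ₀ / cos φ along parallels.
At 45°: h = 1.000, k = 1.355; principal scales a = 1.355, b = 1.000.
sin(ω/2) = (a − b)/(a + b) = 0.3546/2.355 = 0.1506, so ω = 2 arcsin(0.1506) ≈ 17.3°.

17.3°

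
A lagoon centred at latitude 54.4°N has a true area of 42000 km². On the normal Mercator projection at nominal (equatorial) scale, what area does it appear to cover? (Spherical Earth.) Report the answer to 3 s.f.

124000 km²

The Mercator projection is conformal; its linear scale factor is the same in every direction and equals sec φ = 1/cos φ.
Areal scale = k² = sec²φ = 1/cos²(54.4°) = 1/0.5821² = 2.951.
Apparent area = 42000 × 2.951 ≈ 124000 km².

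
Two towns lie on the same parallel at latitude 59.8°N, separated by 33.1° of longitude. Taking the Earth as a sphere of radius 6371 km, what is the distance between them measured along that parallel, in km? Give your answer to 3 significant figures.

Arc length along a parallel = R cos φ · Δλ (with Δλ in radians).
= 6371 × cos 59.8° × (33.1° × π/180) = 6371 × 0.5030 × 0.5777 ≈ 1850 km.

1850 km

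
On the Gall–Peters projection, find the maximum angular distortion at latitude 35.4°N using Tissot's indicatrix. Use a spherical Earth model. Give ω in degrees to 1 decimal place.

The Gall–Peters projection is cylindrical equal-area with φ₀ = 45°. Cylindrical equal-area (φ₀ = 45°): h = cos φ / cos 45° along meridians, k = cos 45° / cos φ along parallels; h·k = 1.
At 35.4°: h = 1.153, k = 0.8675; principal scales a = 1.153, b = 0.8675.
sin(ω/2) = (a − b)/(a + b) = 0.2853/2.020 = 0.1412, so ω = 2 arcsin(0.1412) ≈ 16.2°.

16.2°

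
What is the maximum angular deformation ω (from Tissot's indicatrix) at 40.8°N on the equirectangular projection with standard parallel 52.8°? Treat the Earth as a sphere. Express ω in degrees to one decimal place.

12.9°

The equidistant cylindrical projection with φ₀ = 52.8° has h = 1 (meridians true) and k = cos φ₀ / cos φ along parallels.
At 40.8°: h = 1.000, k = 0.7987; principal scales a = 1.000, b = 0.7987.
sin(ω/2) = (a − b)/(a + b) = 0.2013/1.799 = 0.1119, so ω = 2 arcsin(0.1119) ≈ 12.9°.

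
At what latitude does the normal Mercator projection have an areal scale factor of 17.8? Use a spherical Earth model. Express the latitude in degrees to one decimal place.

76.3°

Mercator areal scale is sec²φ.
sec²φ = 17.8  ⇒  cos²φ = 0.05618  ⇒  cos φ = 0.2370.
φ = arccos(0.2370) ≈ 76.3°.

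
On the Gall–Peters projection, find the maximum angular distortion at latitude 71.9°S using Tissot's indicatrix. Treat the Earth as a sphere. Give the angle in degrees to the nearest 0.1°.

85.1°

The Gall–Peters projection is cylindrical equal-area with φ₀ = 45°. For cylindrical equal-area with standard parallel φ₀, h = cos φ / cos φ₀ and k = cos φ₀ / cos φ, so h·k = 1.
At 71.9°: h = 0.4394, k = 2.276; principal scales a = 2.276, b = 0.4394.
sin(ω/2) = (a − b)/(a + b) = 1.837/2.715 = 0.6764, so ω = 2 arcsin(0.6764) ≈ 85.1°.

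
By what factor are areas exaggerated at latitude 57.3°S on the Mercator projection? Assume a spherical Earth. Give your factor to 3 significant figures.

For Mercator, h = k = sec φ (a conformal cylindrical projection has a single point scale, 1/cos φ).
Areal scale = k² = sec²φ = 1/cos²(57.3°) = 1/0.5402² = 3.426.

3.43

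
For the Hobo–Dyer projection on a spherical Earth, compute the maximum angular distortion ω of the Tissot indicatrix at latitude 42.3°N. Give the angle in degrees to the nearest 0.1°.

8.0°

The Hobo–Dyer projection is cylindrical equal-area with φ₀ = 37.5°. For cylindrical equal-area with standard parallel φ₀, h = cos φ / cos φ₀ and k = cos φ₀ / cos φ, so h·k = 1.
At 42.3°: h = 0.9323, k = 1.073; principal scales a = 1.073, b = 0.9323.
sin(ω/2) = (a − b)/(a + b) = 0.1403/2.005 = 0.07000, so ω = 2 arcsin(0.07000) ≈ 8.0°.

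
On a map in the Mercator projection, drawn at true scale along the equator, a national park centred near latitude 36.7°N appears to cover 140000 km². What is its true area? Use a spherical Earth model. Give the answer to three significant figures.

The Mercator projection is conformal; its linear scale factor is the same in every direction and equals sec φ = 1/cos φ.
Areal scale = k² = sec²φ = 1/cos²(36.7°) = 1/0.8018² = 1.556.
True area = apparent / (areal scale) = 140000 / 1.556 ≈ 90000 km².

90000 km²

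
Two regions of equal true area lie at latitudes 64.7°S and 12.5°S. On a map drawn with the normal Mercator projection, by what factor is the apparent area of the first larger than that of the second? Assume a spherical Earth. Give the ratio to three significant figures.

5.22

On Mercator, area is exaggerated by sec²φ = 1/cos²φ.
At 64.7°: sec²(64.7°) = 1/0.4274² = 5.475.
At 12.5°: sec²(12.5°) = 1/0.9763² = 1.049.
Ratio = 5.475/1.049 = cos²(12.5°)/cos²(64.7°) ≈ 5.22.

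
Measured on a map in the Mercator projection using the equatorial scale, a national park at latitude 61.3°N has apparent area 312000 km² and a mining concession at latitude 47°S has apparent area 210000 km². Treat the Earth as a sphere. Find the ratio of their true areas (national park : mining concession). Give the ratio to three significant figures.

0.737

On Mercator the areal scale is sec²φ, so true area = apparent × cos²φ.
True area of national park: 312000 × cos²(61.3°) = 312000 × 0.2306 = 71950 km².
True area of mining concession: 210000 × cos²(47°) = 210000 × 0.4651 = 97680 km².
Ratio = 71950 / 97680 ≈ 0.737.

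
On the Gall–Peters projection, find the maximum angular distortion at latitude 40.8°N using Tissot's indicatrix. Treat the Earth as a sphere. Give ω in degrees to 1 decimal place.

7.8°

The Gall–Peters projection is cylindrical equal-area with φ₀ = 45°. Cylindrical equal-area (φ₀ = 45°): h = cos φ / cos 45° along meridians, k = cos 45° / cos φ along parallels; h·k = 1.
At 40.8°: h = 1.071, k = 0.9341; principal scales a = 1.071, b = 0.9341.
sin(ω/2) = (a − b)/(a + b) = 0.1365/2.005 = 0.06807, so ω = 2 arcsin(0.06807) ≈ 7.8°.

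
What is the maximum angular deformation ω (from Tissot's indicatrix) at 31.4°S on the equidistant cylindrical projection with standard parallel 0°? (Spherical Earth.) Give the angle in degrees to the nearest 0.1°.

9.1°

For the equirectangular projection with φ₀ = 0 (plate carrée), h = 1 along meridians and k = sec φ along parallels.
At 31.4°: h = 1.000, k = 1.172; principal scales a = 1.172, b = 1.000.
sin(ω/2) = (a − b)/(a + b) = 0.1716/2.172 = 0.07901, so ω = 2 arcsin(0.07901) ≈ 9.1°.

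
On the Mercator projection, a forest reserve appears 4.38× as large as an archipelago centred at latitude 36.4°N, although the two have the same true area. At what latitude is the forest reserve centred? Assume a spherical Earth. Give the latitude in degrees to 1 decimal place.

67.4°

For equal true areas on Mercator, apparent areas scale as sec²φ, so the ratio is cos²φ₂ / cos²φ₁.
cos²φ₂ / cos²φ₁ = 4.38  ⇒  cos φ₁ = cos 36.4° / √4.38 = 0.8049/2.093 = 0.3846.
φ₁ = arccos(0.3846) ≈ 67.4°.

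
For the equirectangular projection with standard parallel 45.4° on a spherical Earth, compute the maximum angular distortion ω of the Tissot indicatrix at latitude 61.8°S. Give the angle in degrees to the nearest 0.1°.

In the equirectangular projection with standard parallel φ₀ = 45.4° (x = Rλ cos φ₀, y = Rφ), meridians are true-scale (h = 1) and the parallel scale is k = cos φ₀ / cos φ.
At 61.8°: h = 1.000, k = 1.486; principal scales a = 1.486, b = 1.000.
sin(ω/2) = (a − b)/(a + b) = 0.4859/2.486 = 0.1955, so ω = 2 arcsin(0.1955) ≈ 22.5°.

22.5°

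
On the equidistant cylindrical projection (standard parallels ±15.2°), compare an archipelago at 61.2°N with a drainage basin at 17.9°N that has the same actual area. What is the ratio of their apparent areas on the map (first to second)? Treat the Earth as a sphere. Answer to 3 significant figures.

With standard parallel φ₀ = 15.2°, the equirectangular projection gives x = Rλ cos φ₀, y = Rφ, so h = 1 and k = cos 15.2° / cos φ.
Areal scale at 61.2°: h·k = 1.000 × 2.003 = 2.003.
Areal scale at 17.9°: h·k = 1.000 × 1.014 = 1.014.
Ratio = 2.003/1.014 ≈ 1.98.

1.98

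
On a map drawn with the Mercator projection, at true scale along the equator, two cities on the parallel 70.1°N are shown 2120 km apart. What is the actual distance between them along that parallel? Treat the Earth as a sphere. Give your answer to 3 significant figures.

For Mercator, h = k = sec φ (a conformal cylindrical projection has a single point scale, 1/cos φ).
Along the parallel at 70.1°, map distances are exaggerated by k = sec 70.1° = 2.938.
True distance = 2120 / 2.938 = 2120 × cos 70.1° ≈ 722 km.

722 km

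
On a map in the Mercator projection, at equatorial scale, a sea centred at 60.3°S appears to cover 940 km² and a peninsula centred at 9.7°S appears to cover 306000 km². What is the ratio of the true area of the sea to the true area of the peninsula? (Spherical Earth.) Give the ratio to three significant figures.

On Mercator the areal scale is sec²φ, so true area = apparent × cos²φ.
True area of sea: 940 × cos²(60.3°) = 940 × 0.2455 = 230.8 km².
True area of peninsula: 306000 × cos²(9.7°) = 306000 × 0.9716 = 297300 km².
Ratio = 230.8 / 297300 ≈ 0.000776.

0.000776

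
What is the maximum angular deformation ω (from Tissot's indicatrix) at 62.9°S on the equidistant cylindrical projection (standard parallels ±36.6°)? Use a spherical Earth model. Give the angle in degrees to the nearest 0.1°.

The equidistant cylindrical projection with φ₀ = 36.6° has h = 1 (meridians true) and k = cos φ₀ / cos φ along parallels.
At 62.9°: h = 1.000, k = 1.762; principal scales a = 1.762, b = 1.000.
sin(ω/2) = (a − b)/(a + b) = 0.7623/2.762 = 0.2760, so ω = 2 arcsin(0.2760) ≈ 32.0°.

32.0°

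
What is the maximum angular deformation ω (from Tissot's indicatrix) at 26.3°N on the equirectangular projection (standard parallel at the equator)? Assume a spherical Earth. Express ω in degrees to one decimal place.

6.3°

Plate carrée maps x = Rλ, y = Rφ. The meridian scale is h = 1 and the parallel scale is k = 1/cos φ = sec φ.
At 26.3°: h = 1.000, k = 1.115; principal scales a = 1.115, b = 1.000.
sin(ω/2) = (a − b)/(a + b) = 0.1155/2.115 = 0.05458, so ω = 2 arcsin(0.05458) ≈ 6.3°.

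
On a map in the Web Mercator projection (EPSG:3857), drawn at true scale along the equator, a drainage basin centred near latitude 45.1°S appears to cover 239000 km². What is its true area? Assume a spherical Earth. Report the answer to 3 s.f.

119000 km²

Mercator is conformal, so the point scale is isotropic: h = k = sec φ = 1/cos φ.
Areal scale = k² = sec²φ = 1/cos²(45.1°) = 1/0.7059² = 2.007.
True area = apparent / (areal scale) = 239000 / 2.007 ≈ 119000 km².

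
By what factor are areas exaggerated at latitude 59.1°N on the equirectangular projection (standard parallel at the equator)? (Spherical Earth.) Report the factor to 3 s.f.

For the equirectangular projection with φ₀ = 0 (plate carrée), h = 1 along meridians and k = sec φ along parallels.
Areal scale = h·k = 1 × sec φ; at 59.1°, h = 1.000, k = 1.947, so h·k = 1.947.

1.95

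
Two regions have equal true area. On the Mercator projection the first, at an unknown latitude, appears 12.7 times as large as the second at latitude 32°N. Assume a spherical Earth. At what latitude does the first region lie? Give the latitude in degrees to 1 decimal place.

On Mercator, (apparent₁)/(apparent₂) = sec²φ₁ / sec²φ₂ when true areas are equal.
cos²φ₂ / cos²φ₁ = 12.7  ⇒  cos φ₁ = cos 32° / √12.7 = 0.8480/3.564 = 0.2380.
φ₁ = arccos(0.2380) ≈ 76.2°.

76.2°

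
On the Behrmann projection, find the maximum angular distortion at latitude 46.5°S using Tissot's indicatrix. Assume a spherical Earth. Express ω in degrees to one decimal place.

26.1°

Behrmann is a cylindrical equal-area projection with standard parallels at ±30°. Cylindrical equal-area (φ₀ = 30°): h = cos φ / cos 30° along meridians, k = cos 30° / cos φ along parallels; h·k = 1.
At 46.5°: h = 0.7948, k = 1.258; principal scales a = 1.258, b = 0.7948.
sin(ω/2) = (a − b)/(a + b) = 0.4633/2.053 = 0.2257, so ω = 2 arcsin(0.2257) ≈ 26.1°.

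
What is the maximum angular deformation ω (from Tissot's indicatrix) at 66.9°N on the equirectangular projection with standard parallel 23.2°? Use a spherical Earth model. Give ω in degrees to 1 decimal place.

47.4°

In the equirectangular projection with standard parallel φ₀ = 23.2° (x = Rλ cos φ₀, y = Rφ), meridians are true-scale (h = 1) and the parallel scale is k = cos φ₀ / cos φ.
At 66.9°: h = 1.000, k = 2.343; principal scales a = 2.343, b = 1.000.
sin(ω/2) = (a − b)/(a + b) = 1.343/3.343 = 0.4017, so ω = 2 arcsin(0.4017) ≈ 47.4°.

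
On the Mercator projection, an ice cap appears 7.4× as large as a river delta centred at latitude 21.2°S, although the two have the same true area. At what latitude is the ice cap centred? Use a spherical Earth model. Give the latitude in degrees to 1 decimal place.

On Mercator, (apparent₁)/(apparent₂) = sec²φ₁ / sec²φ₂ when true areas are equal.
cos²φ₂ / cos²φ₁ = 7.4  ⇒  cos φ₁ = cos 21.2° / √7.4 = 0.9323/2.720 = 0.3427.
φ₁ = arccos(0.3427) ≈ 70.0°.

70.0°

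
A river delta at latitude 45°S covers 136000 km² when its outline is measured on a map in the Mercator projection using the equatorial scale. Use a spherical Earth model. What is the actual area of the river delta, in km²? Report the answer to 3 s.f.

68000 km²

For Mercator, h = k = sec φ (a conformal cylindrical projection has a single point scale, 1/cos φ).
Areal scale = k² = sec²φ = 1/cos²(45°) = 1/0.7071² = 2.000.
True area = apparent / (areal scale) = 136000 / 2.000 ≈ 68000 km².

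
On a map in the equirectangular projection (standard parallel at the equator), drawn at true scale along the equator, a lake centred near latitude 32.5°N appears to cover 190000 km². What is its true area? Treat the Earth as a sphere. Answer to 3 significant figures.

In the plate carrée (x = Rλ, y = Rφ), meridians are true-scale (h = 1) and parallels are stretched by k = sec φ.
Areal scale = h·k = 1 × sec φ; at 32.5°, h = 1.000, k = 1.186, so h·k = 1.186.
True area = apparent / (areal scale) = 190000 / 1.186 ≈ 160000 km².

160000 km²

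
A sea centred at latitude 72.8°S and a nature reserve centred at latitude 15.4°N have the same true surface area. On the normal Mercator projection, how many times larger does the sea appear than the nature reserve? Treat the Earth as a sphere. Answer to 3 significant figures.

10.6

On Mercator, area is exaggerated by sec²φ = 1/cos²φ.
At 72.8°: sec²(72.8°) = 1/0.2957² = 11.44.
At 15.4°: sec²(15.4°) = 1/0.9641² = 1.076.
Ratio = 11.44/1.076 = cos²(15.4°)/cos²(72.8°) ≈ 10.6.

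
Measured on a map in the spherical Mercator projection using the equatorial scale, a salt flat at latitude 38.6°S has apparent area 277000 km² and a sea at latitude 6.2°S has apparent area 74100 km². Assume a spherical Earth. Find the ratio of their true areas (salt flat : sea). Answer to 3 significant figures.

Mercator's areal exaggeration is sec²φ; hence true area = (apparent area) · cos²φ.
True area of salt flat: 277000 × cos²(38.6°) = 277000 × 0.6108 = 169200 km².
True area of sea: 74100 × cos²(6.2°) = 74100 × 0.9883 = 73240 km².
Ratio = 169200 / 73240 ≈ 2.31.

2.31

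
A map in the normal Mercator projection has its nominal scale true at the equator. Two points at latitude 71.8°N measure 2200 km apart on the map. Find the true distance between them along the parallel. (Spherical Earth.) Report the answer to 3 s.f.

Mercator is conformal, so the point scale is isotropic: h = k = sec φ = 1/cos φ.
Along the parallel at 71.8°, map distances are exaggerated by k = sec 71.8° = 3.202.
True distance = 2200 / 3.202 = 2200 × cos 71.8° ≈ 687 km.

687 km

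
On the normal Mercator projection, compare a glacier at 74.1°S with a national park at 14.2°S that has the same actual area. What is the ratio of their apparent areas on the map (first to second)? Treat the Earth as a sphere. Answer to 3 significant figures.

12.5

Mercator areal scale is sec²φ.
At 74.1°: sec²(74.1°) = 1/0.2740² = 13.32.
At 14.2°: sec²(14.2°) = 1/0.9694² = 1.064.
Ratio = 13.32/1.064 = cos²(14.2°)/cos²(74.1°) ≈ 12.5.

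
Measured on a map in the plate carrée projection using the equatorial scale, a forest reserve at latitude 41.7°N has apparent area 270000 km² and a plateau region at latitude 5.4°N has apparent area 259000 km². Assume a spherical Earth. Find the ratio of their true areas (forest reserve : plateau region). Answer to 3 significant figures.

On the plate carrée, areal scale = h·k = 1 × sec φ, so true area = apparent × cos φ.
True area of forest reserve: 270000 × cos(41.7°) = 270000 × 0.7466 = 201600 km².
True area of plateau region: 259000 × cos(5.4°) = 259000 × 0.9956 = 257900 km².
Ratio = 201600 / 257900 ≈ 0.782.

0.782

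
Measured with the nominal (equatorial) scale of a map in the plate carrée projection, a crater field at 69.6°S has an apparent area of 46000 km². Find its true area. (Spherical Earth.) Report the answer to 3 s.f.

Plate carrée maps x = Rλ, y = Rφ. The meridian scale is h = 1 and the parallel scale is k = 1/cos φ = sec φ.
Areal scale = h·k = 1 × sec φ; at 69.6°, h = 1.000, k = 2.869, so h·k = 2.869.
True area = apparent / (areal scale) = 46000 / 2.869 ≈ 16000 km².

16000 km²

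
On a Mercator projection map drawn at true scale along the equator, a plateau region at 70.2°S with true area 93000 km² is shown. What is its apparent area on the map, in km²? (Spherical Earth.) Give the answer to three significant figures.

The Mercator projection is conformal; its linear scale factor is the same in every direction and equals sec φ = 1/cos φ.
Areal scale = k² = sec²φ = 1/cos²(70.2°) = 1/0.3387² = 8.715.
Apparent area = 93000 × 8.715 ≈ 811000 km².

811000 km²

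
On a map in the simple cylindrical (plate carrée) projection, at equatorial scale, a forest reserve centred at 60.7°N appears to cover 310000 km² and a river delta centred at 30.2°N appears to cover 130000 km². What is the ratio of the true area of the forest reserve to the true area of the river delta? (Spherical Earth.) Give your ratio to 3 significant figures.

Plate carrée has h = 1 and k = sec φ, giving areal scale sec φ; true area = (apparent area) · cos φ.
True area of forest reserve: 310000 × cos(60.7°) = 310000 × 0.4894 = 151700 km².
True area of river delta: 130000 × cos(30.2°) = 130000 × 0.8643 = 112400 km².
Ratio = 151700 / 112400 ≈ 1.35.

1.35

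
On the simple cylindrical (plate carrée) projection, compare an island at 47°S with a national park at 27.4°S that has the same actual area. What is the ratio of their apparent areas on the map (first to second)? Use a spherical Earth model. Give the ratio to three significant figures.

1.30

For the equirectangular projection with φ₀ = 0 (plate carrée), h = 1 along meridians and k = sec φ along parallels.
Areal scale at 47°: h·k = 1.000 × 1.466 = 1.466.
Areal scale at 27.4°: h·k = 1.000 × 1.126 = 1.126.
Ratio = 1.466/1.126 ≈ 1.30.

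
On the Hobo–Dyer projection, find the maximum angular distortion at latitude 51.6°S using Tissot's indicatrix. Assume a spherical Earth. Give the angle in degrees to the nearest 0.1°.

27.8°

Hobo–Dyer is a cylindrical equal-area projection with standard parallels at ±37.5°. A cylindrical equal-area projection with standard parallel φ₀ has meridian scale h = cos φ / cos φ₀ and parallel scale k = cos φ₀ / cos φ (so areas are preserved, h·k = 1).
At 51.6°: h = 0.7829, k = 1.277; principal scales a = 1.277, b = 0.7829.
sin(ω/2) = (a − b)/(a + b) = 0.4943/2.060 = 0.2399, so ω = 2 arcsin(0.2399) ≈ 27.8°.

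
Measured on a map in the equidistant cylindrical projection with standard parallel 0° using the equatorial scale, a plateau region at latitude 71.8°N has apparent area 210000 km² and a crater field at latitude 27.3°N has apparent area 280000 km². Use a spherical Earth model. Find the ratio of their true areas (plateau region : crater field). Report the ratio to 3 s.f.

Plate carrée has h = 1 and k = sec φ, giving areal scale sec φ; true area = (apparent area) · cos φ.
True area of plateau region: 210000 × cos(71.8°) = 210000 × 0.3123 = 65590 km².
True area of crater field: 280000 × cos(27.3°) = 280000 × 0.8886 = 248800 km².
Ratio = 65590 / 248800 ≈ 0.264.

0.264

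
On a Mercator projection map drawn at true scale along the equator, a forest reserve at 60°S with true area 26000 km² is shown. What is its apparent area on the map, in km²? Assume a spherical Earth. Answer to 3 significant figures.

104000 km²

Mercator is conformal, so the point scale is isotropic: h = k = sec φ = 1/cos φ.
Areal scale = k² = sec²φ = 1/cos²(60°) = 1/0.5000² = 4.000.
Apparent area = 26000 × 4.000 ≈ 104000 km².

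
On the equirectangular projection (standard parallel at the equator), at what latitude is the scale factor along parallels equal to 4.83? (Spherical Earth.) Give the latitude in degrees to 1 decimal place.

78.1°

Plate carrée: h = 1, k = sec φ along parallels.
sec φ = 4.83  ⇒  cos φ = 0.2070  ⇒  φ ≈ 78.1°.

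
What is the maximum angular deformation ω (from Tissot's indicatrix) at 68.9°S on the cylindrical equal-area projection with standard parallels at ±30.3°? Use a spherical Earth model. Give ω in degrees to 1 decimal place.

A cylindrical equal-area projection with standard parallel φ₀ has meridian scale h = cos φ / cos φ₀ and parallel scale k = cos φ₀ / cos φ (so areas are preserved, h·k = 1).
At 68.9°: h = 0.4170, k = 2.398; principal scales a = 2.398, b = 0.4170.
sin(ω/2) = (a − b)/(a + b) = 1.981/2.815 = 0.7038, so ω = 2 arcsin(0.7038) ≈ 89.5°.

89.5°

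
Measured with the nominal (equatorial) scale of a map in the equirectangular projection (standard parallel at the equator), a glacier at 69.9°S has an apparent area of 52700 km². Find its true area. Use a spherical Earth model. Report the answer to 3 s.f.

18100 km²

Plate carrée maps x = Rλ, y = Rφ. The meridian scale is h = 1 and the parallel scale is k = 1/cos φ = sec φ.
Areal scale = h·k = 1 × sec φ; at 69.9°, h = 1.000, k = 2.910, so h·k = 2.910.
True area = apparent / (areal scale) = 52700 / 2.910 ≈ 18100 km².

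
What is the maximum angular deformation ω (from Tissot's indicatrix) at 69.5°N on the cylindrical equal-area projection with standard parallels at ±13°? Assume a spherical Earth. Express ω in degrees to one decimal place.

100.9°

A cylindrical equal-area projection with standard parallel φ₀ has meridian scale h = cos φ / cos φ₀ and parallel scale k = cos φ₀ / cos φ (so areas are preserved, h·k = 1).
At 69.5°: h = 0.3594, k = 2.782; principal scales a = 2.782, b = 0.3594.
sin(ω/2) = (a − b)/(a + b) = 2.423/3.142 = 0.7712, so ω = 2 arcsin(0.7712) ≈ 100.9°.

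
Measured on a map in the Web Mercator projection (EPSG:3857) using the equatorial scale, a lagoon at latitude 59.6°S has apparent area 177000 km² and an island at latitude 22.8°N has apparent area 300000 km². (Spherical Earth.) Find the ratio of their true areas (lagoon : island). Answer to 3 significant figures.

0.178

On Mercator the areal scale is sec²φ, so true area = apparent × cos²φ.
True area of lagoon: 177000 × cos²(59.6°) = 177000 × 0.2561 = 45320 km².
True area of island: 300000 × cos²(22.8°) = 300000 × 0.8498 = 254900 km².
Ratio = 45320 / 254900 ≈ 0.178.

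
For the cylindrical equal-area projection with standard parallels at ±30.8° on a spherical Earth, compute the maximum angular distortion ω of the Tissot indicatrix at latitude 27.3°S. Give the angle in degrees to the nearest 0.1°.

For cylindrical equal-area with standard parallel φ₀, h = cos φ / cos φ₀ and k = cos φ₀ / cos φ, so h·k = 1.
At 27.3°: h = 1.035, k = 0.9666; principal scales a = 1.035, b = 0.9666.
sin(ω/2) = (a − b)/(a + b) = 0.06790/2.001 = 0.03393, so ω = 2 arcsin(0.03393) ≈ 3.9°.

3.9°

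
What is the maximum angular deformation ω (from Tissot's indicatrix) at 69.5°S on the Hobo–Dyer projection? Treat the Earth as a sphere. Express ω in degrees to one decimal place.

Hobo–Dyer is a cylindrical equal-area projection with standard parallels at ±37.5°. For cylindrical equal-area with standard parallel φ₀, h = cos φ / cos φ₀ and k = cos φ₀ / cos φ, so h·k = 1.
At 69.5°: h = 0.4414, k = 2.265; principal scales a = 2.265, b = 0.4414.
sin(ω/2) = (a − b)/(a + b) = 1.824/2.707 = 0.6738, so ω = 2 arcsin(0.6738) ≈ 84.7°.

84.7°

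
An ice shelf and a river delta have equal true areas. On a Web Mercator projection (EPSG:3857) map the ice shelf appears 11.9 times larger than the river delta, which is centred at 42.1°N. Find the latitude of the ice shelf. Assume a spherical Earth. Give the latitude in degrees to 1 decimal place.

Mercator areal scale is sec²φ, so apparent-area ratio = sec²φ₁ / sec²φ₂ = cos²φ₂ / cos²φ₁.
cos²φ₂ / cos²φ₁ = 11.9  ⇒  cos φ₁ = cos 42.1° / √11.9 = 0.7420/3.450 = 0.2151.
φ₁ = arccos(0.2151) ≈ 77.6°.

77.6°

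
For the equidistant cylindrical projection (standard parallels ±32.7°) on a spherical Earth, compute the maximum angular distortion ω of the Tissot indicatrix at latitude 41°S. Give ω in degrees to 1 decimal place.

In the equirectangular projection with standard parallel φ₀ = 32.7° (x = Rλ cos φ₀, y = Rφ), meridians are true-scale (h = 1) and the parallel scale is k = cos φ₀ / cos φ.
At 41°: h = 1.000, k = 1.115; principal scales a = 1.115, b = 1.000.
sin(ω/2) = (a − b)/(a + b) = 0.1150/2.115 = 0.05438, so ω = 2 arcsin(0.05438) ≈ 6.2°.

6.2°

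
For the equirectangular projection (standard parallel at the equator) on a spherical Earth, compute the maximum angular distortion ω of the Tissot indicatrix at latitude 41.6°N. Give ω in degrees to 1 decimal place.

16.6°

Plate carrée maps x = Rλ, y = Rφ. The meridian scale is h = 1 and the parallel scale is k = 1/cos φ = sec φ.
At 41.6°: h = 1.000, k = 1.337; principal scales a = 1.337, b = 1.000.
sin(ω/2) = (a − b)/(a + b) = 0.3373/2.337 = 0.1443, so ω = 2 arcsin(0.1443) ≈ 16.6°.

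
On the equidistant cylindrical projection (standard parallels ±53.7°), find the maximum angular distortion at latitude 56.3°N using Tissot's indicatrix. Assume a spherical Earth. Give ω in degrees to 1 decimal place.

3.7°

In the equirectangular projection with standard parallel φ₀ = 53.7° (x = Rλ cos φ₀, y = Rφ), meridians are true-scale (h = 1) and the parallel scale is k = cos φ₀ / cos φ.
At 56.3°: h = 1.000, k = 1.067; principal scales a = 1.067, b = 1.000.
sin(ω/2) = (a − b)/(a + b) = 0.06699/2.067 = 0.03241, so ω = 2 arcsin(0.03241) ≈ 3.7°.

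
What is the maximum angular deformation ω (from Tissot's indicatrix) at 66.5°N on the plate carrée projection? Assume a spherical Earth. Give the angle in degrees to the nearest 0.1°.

For the equirectangular projection with φ₀ = 0 (plate carrée), h = 1 along meridians and k = sec φ along parallels.
At 66.5°: h = 1.000, k = 2.508; principal scales a = 2.508, b = 1.000.
sin(ω/2) = (a − b)/(a + b) = 1.508/3.508 = 0.4298, so ω = 2 arcsin(0.4298) ≈ 50.9°.

50.9°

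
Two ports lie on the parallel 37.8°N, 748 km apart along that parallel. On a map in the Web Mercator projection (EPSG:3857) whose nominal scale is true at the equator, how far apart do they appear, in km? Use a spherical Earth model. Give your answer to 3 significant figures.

The Mercator projection is conformal; its linear scale factor is the same in every direction and equals sec φ = 1/cos φ.
Along the parallel, k = sec 37.8° = 1/0.7902 = 1.266.
Map distance = 748 × 1.266 ≈ 947 km.

947 km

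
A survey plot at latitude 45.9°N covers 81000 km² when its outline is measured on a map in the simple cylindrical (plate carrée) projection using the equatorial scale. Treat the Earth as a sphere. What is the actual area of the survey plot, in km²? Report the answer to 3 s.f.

For the equirectangular projection with φ₀ = 0 (plate carrée), h = 1 along meridians and k = sec φ along parallels.
Areal scale = h·k = 1 × sec φ; at 45.9°, h = 1.000, k = 1.437, so h·k = 1.437.
True area = apparent / (areal scale) = 81000 / 1.437 ≈ 56400 km².

56400 km²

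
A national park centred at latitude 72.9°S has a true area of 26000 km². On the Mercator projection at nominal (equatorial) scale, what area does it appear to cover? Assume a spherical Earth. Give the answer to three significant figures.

The Mercator projection is conformal; its linear scale factor is the same in every direction and equals sec φ = 1/cos φ.
Areal scale = k² = sec²φ = 1/cos²(72.9°) = 1/0.2940² = 11.57.
Apparent area = 26000 × 11.57 ≈ 301000 km².

301000 km²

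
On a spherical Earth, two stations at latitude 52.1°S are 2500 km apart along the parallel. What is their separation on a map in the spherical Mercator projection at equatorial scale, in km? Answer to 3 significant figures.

The Mercator projection is conformal; its linear scale factor is the same in every direction and equals sec φ = 1/cos φ.
Along the parallel, k = sec 52.1° = 1/0.6143 = 1.628.
Map distance = 2500 × 1.628 ≈ 4070 km.

4070 km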